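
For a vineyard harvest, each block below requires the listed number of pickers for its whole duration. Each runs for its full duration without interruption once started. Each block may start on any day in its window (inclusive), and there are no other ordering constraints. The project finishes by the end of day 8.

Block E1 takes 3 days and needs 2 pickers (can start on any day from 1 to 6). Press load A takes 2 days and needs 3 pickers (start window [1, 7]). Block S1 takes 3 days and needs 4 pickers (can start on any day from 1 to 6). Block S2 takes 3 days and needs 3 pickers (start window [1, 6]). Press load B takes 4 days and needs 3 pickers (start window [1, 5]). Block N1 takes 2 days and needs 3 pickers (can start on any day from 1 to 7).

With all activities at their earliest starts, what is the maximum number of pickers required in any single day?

Early-start schedule: Block E1@1, Press load A@1, Block S1@1, Block S2@1, Press load B@1, Block N1@1.
Load per day: day 1: 18, day 2: 18, day 3: 12, day 4: 3, day 5: 0, day 6: 0, day 7: 0, day 8: 0.
Peak is 18.

18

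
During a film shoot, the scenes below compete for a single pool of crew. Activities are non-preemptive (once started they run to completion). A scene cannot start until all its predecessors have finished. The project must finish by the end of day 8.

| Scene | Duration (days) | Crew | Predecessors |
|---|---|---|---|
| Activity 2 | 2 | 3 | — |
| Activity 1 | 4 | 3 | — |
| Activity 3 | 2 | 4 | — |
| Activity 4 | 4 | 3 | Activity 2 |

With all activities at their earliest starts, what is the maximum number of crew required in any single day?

10

Early-start schedule: Activity 2@1, Activity 1@1, Activity 3@1, Activity 4@3.
Load per day: day 1: 10, day 2: 10, day 3: 6, day 4: 6, day 5: 3, day 6: 3, day 7: 0, day 8: 0.
Peak is 10.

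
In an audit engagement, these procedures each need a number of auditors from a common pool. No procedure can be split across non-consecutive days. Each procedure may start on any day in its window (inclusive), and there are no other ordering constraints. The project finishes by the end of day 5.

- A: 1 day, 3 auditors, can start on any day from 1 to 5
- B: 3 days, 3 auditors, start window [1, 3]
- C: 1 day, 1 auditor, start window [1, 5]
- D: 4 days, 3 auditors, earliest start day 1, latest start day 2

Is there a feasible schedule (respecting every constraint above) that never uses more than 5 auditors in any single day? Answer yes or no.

The minimum achievable peak is 6; 5 < 6, so no feasible schedule stays within the cap.

no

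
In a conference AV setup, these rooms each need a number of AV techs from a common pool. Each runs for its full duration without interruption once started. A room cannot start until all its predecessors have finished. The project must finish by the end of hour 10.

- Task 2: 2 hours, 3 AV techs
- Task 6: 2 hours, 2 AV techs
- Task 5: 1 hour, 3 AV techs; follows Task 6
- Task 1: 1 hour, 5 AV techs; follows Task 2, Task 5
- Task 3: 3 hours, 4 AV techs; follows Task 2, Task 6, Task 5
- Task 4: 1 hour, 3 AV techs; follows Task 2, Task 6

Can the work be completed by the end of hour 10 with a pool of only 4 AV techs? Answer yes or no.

The minimum achievable peak is 5; 4 < 5, so no feasible schedule stays within the cap.

no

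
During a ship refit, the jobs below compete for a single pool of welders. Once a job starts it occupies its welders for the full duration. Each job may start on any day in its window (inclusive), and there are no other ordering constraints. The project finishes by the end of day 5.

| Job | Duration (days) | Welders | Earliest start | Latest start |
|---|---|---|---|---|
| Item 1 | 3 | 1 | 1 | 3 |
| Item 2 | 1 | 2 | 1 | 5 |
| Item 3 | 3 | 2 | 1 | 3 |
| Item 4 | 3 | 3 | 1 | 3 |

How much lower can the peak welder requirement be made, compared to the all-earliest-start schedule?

2

Early-start peak: d1:8  d2:6  d3:6  d4:0  d5:0 ⇒ 8.
Leveled (Item 1@1, Item 2@1, Item 3@1, Item 4@2): d1:5  d2:6  d3:6  d4:3  d5:0 ⇒ 6.
Reduction 8 − 6 = 2.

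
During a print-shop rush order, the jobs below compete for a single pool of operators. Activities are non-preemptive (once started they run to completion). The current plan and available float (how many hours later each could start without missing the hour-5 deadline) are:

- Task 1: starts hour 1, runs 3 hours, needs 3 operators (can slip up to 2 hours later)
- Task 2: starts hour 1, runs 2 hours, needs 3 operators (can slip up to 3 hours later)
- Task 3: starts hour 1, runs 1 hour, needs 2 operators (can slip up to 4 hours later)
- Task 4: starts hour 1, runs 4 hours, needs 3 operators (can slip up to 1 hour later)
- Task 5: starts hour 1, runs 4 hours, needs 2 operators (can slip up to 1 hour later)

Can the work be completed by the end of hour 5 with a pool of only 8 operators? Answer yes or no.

Schedule Task 1@1, Task 2@4, Task 3@1, Task 4@1, Task 5@2: h1:8  h2:8  h3:8  h4:8  h5:5 — peak 8 ≤ 8.

yes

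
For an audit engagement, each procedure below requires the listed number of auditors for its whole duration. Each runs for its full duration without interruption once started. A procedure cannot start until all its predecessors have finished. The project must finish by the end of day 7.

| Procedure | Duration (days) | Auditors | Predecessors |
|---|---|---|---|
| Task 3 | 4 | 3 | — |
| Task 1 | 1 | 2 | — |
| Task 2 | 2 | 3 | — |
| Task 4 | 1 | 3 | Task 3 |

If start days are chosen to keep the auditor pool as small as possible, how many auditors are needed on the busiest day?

5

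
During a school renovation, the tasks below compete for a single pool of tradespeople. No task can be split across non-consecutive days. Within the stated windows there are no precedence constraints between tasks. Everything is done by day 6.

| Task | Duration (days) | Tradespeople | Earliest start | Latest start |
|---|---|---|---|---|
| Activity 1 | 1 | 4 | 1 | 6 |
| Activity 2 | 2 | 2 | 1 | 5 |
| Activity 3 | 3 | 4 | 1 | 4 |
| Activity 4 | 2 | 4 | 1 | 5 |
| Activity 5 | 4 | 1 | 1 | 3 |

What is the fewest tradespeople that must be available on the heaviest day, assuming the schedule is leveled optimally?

6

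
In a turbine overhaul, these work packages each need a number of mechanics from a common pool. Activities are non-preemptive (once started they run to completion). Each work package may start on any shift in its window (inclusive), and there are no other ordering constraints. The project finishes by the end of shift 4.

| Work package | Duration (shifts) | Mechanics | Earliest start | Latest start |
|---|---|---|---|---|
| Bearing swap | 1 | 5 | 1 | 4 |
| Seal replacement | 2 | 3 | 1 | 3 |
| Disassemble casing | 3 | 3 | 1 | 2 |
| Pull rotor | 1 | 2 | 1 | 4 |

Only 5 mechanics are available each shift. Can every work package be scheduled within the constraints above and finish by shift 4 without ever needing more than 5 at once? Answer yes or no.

Total mechanic-shifts = 22; over 4 shifts the average is 22/4 > 5, so some shift must exceed 5.

no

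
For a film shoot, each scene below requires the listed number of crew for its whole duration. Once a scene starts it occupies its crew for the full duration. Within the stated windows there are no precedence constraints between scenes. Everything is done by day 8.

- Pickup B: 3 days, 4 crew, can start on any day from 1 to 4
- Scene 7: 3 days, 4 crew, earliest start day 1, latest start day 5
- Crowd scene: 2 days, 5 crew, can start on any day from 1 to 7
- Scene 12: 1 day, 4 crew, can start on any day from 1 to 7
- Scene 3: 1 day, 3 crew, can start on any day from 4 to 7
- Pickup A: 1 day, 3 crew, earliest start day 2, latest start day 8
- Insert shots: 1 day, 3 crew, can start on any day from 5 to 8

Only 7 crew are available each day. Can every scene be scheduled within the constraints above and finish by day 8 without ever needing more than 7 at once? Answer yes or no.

The minimum achievable peak is 8; 7 < 8, so no feasible schedule stays within the cap.

no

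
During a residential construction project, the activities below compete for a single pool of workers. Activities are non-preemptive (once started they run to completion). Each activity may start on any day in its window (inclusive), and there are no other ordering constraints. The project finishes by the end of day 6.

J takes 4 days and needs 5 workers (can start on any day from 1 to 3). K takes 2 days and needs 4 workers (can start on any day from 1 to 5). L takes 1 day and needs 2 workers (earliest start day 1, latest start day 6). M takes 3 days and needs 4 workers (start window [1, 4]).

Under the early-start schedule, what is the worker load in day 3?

9

At early start, day 3 has: J, M.
Demand: 5 + 4 = 9.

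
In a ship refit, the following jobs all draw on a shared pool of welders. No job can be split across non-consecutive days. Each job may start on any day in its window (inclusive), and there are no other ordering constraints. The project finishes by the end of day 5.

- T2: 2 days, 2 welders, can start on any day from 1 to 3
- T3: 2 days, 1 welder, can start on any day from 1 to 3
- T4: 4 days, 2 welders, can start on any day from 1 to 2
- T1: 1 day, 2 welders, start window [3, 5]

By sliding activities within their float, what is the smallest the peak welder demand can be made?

Early-start (T2@1, T3@1, T4@1, T1@3) gives peak 5: d1:5  d2:5  d3:4  d4:2  d5:0.
Shift T3→3, T1→5.
Schedule T2@1, T3@3, T4@1, T1@5: d1:4  d2:4  d3:3  d4:3  d5:2 — peak 4.
Total welder-days = 16 over 5 days ⇒ peak ≥ ⌈16/5⌉ = 4, so 4 is optimal.

4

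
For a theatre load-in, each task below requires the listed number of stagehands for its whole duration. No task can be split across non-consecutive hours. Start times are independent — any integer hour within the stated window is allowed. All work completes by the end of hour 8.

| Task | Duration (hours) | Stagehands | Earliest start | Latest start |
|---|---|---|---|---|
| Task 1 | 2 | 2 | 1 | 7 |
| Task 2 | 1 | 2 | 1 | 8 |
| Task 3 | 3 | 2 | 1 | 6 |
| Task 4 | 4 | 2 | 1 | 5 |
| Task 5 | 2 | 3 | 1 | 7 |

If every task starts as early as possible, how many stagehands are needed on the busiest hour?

Early-start schedule: Task 1@1, Task 2@1, Task 3@1, Task 4@1, Task 5@1.
Load per hour: hour 1: 11, hour 2: 9, hour 3: 4, hour 4: 2, hour 5: 0, hour 6: 0, hour 7: 0, hour 8: 0.
Peak is 11.

11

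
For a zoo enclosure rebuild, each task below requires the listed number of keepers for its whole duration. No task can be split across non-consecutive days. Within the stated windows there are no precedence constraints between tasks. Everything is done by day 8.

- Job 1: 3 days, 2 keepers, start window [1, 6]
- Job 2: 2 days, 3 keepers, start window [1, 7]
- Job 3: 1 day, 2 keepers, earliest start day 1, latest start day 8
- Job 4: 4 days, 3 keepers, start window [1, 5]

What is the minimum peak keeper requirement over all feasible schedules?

5

Early-start (Job 1@1, Job 2@1, Job 3@1, Job 4@1) gives peak 10: d1:10  d2:8  d3:5  d4:3  d5:0  d6:0  d7:0  d8:0.
Shift Job 3→3, Job 4→4.
Schedule Job 1@1, Job 2@1, Job 3@3, Job 4@4: d1:5  d2:5  d3:4  d4:3  d5:3  d6:3  d7:3  d8:0 — peak 5.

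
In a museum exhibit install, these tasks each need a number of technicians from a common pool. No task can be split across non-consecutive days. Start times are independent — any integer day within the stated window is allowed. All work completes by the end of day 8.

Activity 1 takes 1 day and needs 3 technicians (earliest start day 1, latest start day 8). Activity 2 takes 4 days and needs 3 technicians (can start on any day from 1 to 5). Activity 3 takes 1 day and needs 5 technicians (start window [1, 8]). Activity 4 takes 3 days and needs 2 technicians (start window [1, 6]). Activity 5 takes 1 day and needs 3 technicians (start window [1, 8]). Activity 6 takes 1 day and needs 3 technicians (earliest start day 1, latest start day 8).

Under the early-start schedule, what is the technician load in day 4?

3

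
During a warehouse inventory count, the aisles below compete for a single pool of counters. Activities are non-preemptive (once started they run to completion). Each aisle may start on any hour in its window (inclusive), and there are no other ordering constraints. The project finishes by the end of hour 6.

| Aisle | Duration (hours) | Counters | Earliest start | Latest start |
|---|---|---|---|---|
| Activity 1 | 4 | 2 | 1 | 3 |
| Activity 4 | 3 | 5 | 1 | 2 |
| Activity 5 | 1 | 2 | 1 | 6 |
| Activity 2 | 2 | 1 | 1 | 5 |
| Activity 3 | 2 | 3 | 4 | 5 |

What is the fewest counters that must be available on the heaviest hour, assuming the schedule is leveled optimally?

Early-start (Activity 1@1, Activity 4@1, Activity 5@1, Activity 2@1, Activity 3@4) gives peak 10: h1:10  h2:8  h3:7  h4:5  h5:3  h6:0.
Shift Activity 5→4, Activity 2→4, Activity 3→5.
Schedule Activity 1@1, Activity 4@1, Activity 5@4, Activity 2@4, Activity 3@5: h1:7  h2:7  h3:7  h4:5  h5:4  h6:3 — peak 7.

7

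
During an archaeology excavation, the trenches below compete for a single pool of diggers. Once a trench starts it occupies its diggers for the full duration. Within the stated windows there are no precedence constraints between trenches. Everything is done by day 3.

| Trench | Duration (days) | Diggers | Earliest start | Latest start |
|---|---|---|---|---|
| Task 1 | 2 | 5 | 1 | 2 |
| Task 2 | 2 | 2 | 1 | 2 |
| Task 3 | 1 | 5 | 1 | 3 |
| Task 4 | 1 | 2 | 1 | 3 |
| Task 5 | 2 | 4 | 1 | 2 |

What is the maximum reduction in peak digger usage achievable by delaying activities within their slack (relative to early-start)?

7

Early-start peak: d1:18  d2:11  d3:0 ⇒ 18.
Leveled (Task 1@1, Task 2@1, Task 3@3, Task 4@1, Task 5@2): d1:9  d2:11  d3:9 ⇒ 11.
Reduction 18 − 11 = 7.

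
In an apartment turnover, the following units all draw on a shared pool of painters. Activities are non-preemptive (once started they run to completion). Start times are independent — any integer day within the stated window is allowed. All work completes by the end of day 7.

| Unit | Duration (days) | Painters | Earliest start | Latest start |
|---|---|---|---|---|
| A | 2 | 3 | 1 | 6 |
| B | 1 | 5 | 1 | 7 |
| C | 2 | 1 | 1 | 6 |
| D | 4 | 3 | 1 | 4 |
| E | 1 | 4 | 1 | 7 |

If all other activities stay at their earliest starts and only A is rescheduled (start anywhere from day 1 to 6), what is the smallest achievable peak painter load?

13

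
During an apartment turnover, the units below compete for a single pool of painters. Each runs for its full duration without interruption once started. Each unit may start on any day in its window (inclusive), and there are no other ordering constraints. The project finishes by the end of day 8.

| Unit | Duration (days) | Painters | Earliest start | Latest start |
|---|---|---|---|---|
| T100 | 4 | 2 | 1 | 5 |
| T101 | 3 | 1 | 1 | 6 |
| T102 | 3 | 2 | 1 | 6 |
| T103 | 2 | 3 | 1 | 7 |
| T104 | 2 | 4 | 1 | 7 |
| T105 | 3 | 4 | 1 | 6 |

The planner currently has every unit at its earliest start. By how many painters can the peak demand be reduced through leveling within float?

10

Early-start peak: d1:16  d2:16  d3:9  d4:2  d5:0  d6:0  d7:0  d8:0 ⇒ 16.
Leveled (T100@1, T101@1, T102@5, T103@1, T104@4, T105@6): d1:6  d2:6  d3:3  d4:6  d5:6  d6:6  d7:6  d8:4 ⇒ 6.
Reduction 16 − 6 = 10.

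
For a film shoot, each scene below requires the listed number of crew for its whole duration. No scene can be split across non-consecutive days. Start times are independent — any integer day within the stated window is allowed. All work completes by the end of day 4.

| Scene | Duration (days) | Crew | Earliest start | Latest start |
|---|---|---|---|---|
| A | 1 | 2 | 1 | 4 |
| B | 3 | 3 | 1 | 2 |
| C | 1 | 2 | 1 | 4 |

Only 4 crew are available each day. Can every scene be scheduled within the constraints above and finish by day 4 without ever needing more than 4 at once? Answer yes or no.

Schedule A@1, B@2, C@1: d1:4  d2:3  d3:3  d4:3 — peak 4 ≤ 4.

yes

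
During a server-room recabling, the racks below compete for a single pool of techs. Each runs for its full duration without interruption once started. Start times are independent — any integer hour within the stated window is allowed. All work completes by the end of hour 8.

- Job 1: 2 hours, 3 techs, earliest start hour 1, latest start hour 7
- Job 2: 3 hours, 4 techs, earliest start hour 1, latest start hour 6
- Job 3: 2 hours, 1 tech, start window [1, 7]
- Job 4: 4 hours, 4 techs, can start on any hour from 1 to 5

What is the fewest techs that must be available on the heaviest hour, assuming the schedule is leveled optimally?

7

Early-start (Job 1@1, Job 2@1, Job 3@1, Job 4@1) gives peak 12: h1:12  h2:12  h3:8  h4:4  h5:0  h6:0  h7:0  h8:0.
Shift Job 3→3, Job 4→4.
Schedule Job 1@1, Job 2@1, Job 3@3, Job 4@4: h1:7  h2:7  h3:5  h4:5  h5:4  h6:4  h7:4  h8:0 — peak 7.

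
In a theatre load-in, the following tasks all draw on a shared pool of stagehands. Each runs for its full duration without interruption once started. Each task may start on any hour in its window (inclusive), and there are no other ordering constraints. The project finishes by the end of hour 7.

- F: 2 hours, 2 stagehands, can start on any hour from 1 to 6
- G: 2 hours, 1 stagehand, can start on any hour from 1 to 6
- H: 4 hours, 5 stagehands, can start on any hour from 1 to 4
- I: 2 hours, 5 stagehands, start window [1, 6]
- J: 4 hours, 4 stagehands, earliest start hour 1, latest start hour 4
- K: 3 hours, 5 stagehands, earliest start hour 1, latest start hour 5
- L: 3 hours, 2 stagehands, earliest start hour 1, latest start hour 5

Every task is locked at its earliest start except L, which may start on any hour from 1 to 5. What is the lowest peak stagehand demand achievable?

22

L@1: h1:24  h2:24  h3:16  h4:9  h5:0  h6:0  h7:0 → peak 24
L@2: h1:22  h2:24  h3:16  h4:11  h5:0  h6:0  h7:0 → peak 24
L@3: h1:22  h2:22  h3:16  h4:11  h5:2  h6:0  h7:0 → peak 22
L@4: h1:22  h2:22  h3:14  h4:11  h5:2  h6:2  h7:0 → peak 22
L@5: h1:22  h2:22  h3:14  h4:9  h5:2  h6:2  h7:2 → peak 22
Best is L@3, peak 22.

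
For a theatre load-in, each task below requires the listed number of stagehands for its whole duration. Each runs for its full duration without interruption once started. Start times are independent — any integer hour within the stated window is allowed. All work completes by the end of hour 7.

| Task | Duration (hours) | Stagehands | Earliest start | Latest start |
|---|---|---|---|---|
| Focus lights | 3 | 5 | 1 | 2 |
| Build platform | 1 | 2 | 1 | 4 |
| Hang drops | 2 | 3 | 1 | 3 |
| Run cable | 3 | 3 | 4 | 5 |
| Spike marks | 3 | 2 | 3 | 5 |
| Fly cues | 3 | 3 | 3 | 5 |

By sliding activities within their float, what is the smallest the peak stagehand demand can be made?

8

Early-start (Focus lights@1, Build platform@1, Hang drops@1, Run cable@4, Spike marks@3, Fly cues@3) gives peak 10: h1:10  h2:8  h3:10  h4:8  h5:8  h6:3  h7:0.
Shift Hang drops→2, Spike marks→4, Fly cues→4.
Schedule Focus lights@1, Build platform@1, Hang drops@2, Run cable@4, Spike marks@4, Fly cues@4: h1:7  h2:8  h3:8  h4:8  h5:8  h6:8  h7:0 — peak 8.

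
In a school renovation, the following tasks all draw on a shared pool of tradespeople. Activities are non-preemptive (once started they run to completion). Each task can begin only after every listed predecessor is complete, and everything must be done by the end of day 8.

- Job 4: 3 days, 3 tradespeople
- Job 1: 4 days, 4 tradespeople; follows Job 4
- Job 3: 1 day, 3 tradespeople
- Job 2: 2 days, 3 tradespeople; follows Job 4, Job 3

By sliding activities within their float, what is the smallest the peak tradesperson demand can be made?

Schedule Job 4@1, Job 1@4, Job 3@1, Job 2@4: d1:6  d2:3  d3:3  d4:7  d5:7  d6:4  d7:4  d8:0 — peak 7.

7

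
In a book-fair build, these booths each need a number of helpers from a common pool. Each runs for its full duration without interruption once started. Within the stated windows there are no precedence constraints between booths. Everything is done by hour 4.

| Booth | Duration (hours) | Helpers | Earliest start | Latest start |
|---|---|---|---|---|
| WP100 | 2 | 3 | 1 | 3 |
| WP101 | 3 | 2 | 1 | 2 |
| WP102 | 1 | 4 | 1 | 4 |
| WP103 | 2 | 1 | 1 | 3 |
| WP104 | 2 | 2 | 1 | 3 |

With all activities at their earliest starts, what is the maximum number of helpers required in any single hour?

12

Early-start schedule: WP100@1, WP101@1, WP102@1, WP103@1, WP104@1.
Load per hour: hour 1: 12, hour 2: 8, hour 3: 2, hour 4: 0.
Peak is 12.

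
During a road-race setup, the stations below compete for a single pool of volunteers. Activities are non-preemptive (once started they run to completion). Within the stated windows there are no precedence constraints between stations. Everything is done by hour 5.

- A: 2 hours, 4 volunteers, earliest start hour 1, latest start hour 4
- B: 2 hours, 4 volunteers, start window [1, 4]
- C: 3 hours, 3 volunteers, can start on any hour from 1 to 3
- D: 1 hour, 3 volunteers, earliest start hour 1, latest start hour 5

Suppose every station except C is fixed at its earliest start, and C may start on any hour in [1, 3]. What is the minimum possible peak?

C@1: h1:14  h2:11  h3:3  h4:0  h5:0 → peak 14
C@2: h1:11  h2:11  h3:3  h4:3  h5:0 → peak 11
C@3: h1:11  h2:8  h3:3  h4:3  h5:3 → peak 11
Best is C@2, peak 11.

11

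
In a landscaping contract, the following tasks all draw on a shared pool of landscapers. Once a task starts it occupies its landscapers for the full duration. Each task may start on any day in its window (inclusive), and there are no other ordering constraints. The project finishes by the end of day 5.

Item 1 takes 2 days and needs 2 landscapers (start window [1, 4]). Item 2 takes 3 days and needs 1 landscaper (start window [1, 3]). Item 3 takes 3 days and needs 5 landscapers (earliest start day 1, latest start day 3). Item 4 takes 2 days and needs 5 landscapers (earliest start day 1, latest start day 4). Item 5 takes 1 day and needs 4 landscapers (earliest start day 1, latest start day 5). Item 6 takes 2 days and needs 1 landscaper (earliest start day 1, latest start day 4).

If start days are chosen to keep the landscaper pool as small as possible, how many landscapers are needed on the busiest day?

9

Early-start (Item 1@1, Item 2@1, Item 3@1, Item 4@1, Item 5@1, Item 6@1) gives peak 18: d1:18  d2:14  d3:6  d4:0  d5:0.
Shift Item 4→4, Item 5→4.
Schedule Item 1@1, Item 2@1, Item 3@1, Item 4@4, Item 5@4, Item 6@1: d1:9  d2:9  d3:6  d4:9  d5:5 — peak 9.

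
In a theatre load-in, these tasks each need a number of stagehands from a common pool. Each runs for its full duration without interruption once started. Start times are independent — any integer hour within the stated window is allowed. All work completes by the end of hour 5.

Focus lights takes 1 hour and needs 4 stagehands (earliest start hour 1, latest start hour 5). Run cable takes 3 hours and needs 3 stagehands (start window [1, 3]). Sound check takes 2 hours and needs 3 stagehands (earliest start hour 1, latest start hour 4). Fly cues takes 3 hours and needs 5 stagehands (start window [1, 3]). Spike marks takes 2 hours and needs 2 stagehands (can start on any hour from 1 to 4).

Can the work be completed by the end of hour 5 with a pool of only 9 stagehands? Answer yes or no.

yes

Schedule Focus lights@1, Run cable@1, Sound check@4, Fly cues@3, Spike marks@1: h1:9  h2:5  h3:8  h4:8  h5:8 — peak 9 ≤ 9.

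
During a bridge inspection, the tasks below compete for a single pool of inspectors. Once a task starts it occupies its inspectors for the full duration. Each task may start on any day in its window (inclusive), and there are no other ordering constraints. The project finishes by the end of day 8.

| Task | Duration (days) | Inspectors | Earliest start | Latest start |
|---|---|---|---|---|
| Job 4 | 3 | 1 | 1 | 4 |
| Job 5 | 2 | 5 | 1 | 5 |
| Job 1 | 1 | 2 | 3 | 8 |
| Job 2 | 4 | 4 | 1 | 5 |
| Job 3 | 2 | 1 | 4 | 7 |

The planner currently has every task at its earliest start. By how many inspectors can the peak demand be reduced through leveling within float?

5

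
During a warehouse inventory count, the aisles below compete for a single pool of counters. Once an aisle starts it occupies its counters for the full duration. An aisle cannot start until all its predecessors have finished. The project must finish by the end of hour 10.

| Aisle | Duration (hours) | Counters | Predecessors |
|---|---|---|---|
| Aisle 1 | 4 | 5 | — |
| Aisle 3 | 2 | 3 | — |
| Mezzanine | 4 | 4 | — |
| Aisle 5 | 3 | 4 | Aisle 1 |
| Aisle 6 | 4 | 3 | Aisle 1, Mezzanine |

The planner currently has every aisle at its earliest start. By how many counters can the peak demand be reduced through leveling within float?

3

Early-start peak: h1:12  h2:12  h3:9  h4:9  h5:7  h6:7  h7:7  h8:3  h9:0  h10:0 ⇒ 12.
Leveled (Aisle 1@1, Aisle 3@1, Mezzanine@3, Aisle 5@5, Aisle 6@7): h1:8  h2:8  h3:9  h4:9  h5:8  h6:8  h7:7  h8:3  h9:3  h10:3 ⇒ 9.
Reduction 12 − 9 = 3.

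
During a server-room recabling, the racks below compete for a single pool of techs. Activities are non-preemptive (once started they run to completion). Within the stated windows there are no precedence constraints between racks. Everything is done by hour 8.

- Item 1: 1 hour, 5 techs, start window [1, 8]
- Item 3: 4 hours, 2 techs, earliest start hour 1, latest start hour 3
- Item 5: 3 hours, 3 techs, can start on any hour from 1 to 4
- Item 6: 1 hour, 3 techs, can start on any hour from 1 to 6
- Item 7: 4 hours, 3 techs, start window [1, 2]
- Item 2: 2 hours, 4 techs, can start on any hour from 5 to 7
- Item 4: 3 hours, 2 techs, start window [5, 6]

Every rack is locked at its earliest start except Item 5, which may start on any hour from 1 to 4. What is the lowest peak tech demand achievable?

13

Item 5@1: h1:16  h2:8  h3:8  h4:5  h5:6  h6:6  h7:2  h8:0 → peak 16
Item 5@2: h1:13  h2:8  h3:8  h4:8  h5:6  h6:6  h7:2  h8:0 → peak 13
Item 5@3: h1:13  h2:5  h3:8  h4:8  h5:9  h6:6  h7:2  h8:0 → peak 13
Item 5@4: h1:13  h2:5  h3:5  h4:8  h5:9  h6:9  h7:2  h8:0 → peak 13
Best is Item 5@2, peak 13.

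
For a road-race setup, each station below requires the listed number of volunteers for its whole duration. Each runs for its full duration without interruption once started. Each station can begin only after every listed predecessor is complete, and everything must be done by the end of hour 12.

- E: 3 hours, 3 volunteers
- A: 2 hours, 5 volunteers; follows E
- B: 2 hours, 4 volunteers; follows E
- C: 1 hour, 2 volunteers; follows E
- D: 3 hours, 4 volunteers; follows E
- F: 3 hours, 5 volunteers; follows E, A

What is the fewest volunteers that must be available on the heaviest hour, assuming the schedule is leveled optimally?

Early-start (E@1, A@4, B@4, C@4, D@4, F@6) gives peak 15: h1:3  h2:3  h3:3  h4:15  h5:13  h6:9  h7:5  h8:5  h9:0  h10:0  h11:0  h12:0.
Shift B→6, D→6, F→9.
Schedule E@1, A@4, B@6, C@4, D@6, F@9: h1:3  h2:3  h3:3  h4:7  h5:5  h6:8  h7:8  h8:4  h9:5  h10:5  h11:5  h12:0 — peak 8.

8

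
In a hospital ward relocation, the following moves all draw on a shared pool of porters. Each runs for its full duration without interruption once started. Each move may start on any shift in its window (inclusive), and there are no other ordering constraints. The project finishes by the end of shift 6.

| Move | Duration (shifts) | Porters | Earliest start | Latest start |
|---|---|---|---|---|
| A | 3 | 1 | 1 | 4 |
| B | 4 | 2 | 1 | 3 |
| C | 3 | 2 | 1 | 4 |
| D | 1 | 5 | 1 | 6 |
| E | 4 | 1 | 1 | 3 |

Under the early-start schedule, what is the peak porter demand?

Early-start schedule: A@1, B@1, C@1, D@1, E@1.
Load per shift: shift 1: 11, shift 2: 6, shift 3: 6, shift 4: 3, shift 5: 0, shift 6: 0.
Peak is 11.

11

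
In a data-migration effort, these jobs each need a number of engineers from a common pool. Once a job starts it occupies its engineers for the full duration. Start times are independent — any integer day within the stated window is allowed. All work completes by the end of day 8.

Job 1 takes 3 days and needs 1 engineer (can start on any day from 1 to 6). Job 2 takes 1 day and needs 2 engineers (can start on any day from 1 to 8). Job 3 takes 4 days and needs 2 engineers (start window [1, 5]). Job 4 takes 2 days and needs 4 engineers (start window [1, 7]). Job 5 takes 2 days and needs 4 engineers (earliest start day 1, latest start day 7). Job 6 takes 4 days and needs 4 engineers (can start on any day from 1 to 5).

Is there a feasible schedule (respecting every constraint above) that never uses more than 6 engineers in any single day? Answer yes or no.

yes

Schedule Job 1@1, Job 2@4, Job 3@5, Job 4@1, Job 5@3, Job 6@5: d1:5  d2:5  d3:5  d4:6  d5:6  d6:6  d7:6  d8:6 — peak 6 ≤ 6.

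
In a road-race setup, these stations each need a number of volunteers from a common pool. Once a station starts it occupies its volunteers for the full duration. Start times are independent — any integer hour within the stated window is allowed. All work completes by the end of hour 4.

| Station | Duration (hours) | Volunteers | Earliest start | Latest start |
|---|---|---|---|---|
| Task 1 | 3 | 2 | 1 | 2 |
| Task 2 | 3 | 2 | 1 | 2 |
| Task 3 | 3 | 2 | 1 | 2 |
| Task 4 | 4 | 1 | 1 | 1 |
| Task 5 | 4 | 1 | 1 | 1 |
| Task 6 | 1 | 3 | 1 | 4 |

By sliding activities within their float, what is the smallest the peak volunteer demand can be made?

8

Early-start (Task 1@1, Task 2@1, Task 3@1, Task 4@1, Task 5@1, Task 6@1) gives peak 11: h1:11  h2:8  h3:8  h4:2.
Shift Task 6→4.
Schedule Task 1@1, Task 2@1, Task 3@1, Task 4@1, Task 5@1, Task 6@4: h1:8  h2:8  h3:8  h4:5 — peak 8.
Total volunteer-hours = 29 over 4 hours ⇒ peak ≥ ⌈29/4⌉ = 8, so 8 is optimal.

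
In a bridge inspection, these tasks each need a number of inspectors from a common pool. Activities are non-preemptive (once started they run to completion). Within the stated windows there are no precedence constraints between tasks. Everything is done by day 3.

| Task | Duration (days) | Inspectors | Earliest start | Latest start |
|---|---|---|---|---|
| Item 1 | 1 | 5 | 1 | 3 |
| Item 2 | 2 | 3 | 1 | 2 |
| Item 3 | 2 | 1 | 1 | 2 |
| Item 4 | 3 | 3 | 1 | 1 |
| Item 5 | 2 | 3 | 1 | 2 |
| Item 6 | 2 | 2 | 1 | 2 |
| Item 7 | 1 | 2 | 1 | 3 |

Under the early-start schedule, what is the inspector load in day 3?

At early start, day 3 has: Item 4.
Demand: 3 = 3.

3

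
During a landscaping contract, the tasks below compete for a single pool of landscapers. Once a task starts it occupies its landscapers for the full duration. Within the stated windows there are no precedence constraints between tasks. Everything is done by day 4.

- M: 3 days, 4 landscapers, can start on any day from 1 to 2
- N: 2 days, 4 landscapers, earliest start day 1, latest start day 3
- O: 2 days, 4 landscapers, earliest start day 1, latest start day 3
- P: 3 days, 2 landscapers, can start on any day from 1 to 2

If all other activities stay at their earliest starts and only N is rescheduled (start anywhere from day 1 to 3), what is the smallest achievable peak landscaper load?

10

N@1: d1:14  d2:14  d3:6  d4:0 → peak 14
N@2: d1:10  d2:14  d3:10  d4:0 → peak 14
N@3: d1:10  d2:10  d3:10  d4:4 → peak 10
Best is N@3, peak 10.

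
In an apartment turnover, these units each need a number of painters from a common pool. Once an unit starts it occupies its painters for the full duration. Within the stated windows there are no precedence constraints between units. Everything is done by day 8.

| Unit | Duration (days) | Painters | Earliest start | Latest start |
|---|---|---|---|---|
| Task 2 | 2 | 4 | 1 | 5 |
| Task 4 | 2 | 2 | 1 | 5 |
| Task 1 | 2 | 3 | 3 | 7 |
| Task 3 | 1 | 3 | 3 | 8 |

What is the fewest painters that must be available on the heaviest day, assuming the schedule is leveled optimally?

4

Early-start (Task 2@1, Task 4@1, Task 1@3, Task 3@3) gives peak 6: d1:6  d2:6  d3:6  d4:3  d5:0  d6:0  d7:0  d8:0.
Shift Task 4→3, Task 1→5, Task 3→7.
Schedule Task 2@1, Task 4@3, Task 1@5, Task 3@7: d1:4  d2:4  d3:2  d4:2  d5:3  d6:3  d7:3  d8:0 — peak 4.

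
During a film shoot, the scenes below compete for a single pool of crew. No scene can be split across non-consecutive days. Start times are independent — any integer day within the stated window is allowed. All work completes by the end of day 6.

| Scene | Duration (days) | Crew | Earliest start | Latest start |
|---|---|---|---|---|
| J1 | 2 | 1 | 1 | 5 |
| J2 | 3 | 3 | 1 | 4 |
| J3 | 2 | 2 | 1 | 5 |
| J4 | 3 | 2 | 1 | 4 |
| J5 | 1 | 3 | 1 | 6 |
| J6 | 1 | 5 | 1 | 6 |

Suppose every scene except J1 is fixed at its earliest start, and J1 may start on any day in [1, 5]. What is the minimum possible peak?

15

J1@1: d1:16  d2:8  d3:5  d4:0  d5:0  d6:0 → peak 16
J1@2: d1:15  d2:8  d3:6  d4:0  d5:0  d6:0 → peak 15
J1@3: d1:15  d2:7  d3:6  d4:1  d5:0  d6:0 → peak 15
J1@4: d1:15  d2:7  d3:5  d4:1  d5:1  d6:0 → peak 15
J1@5: d1:15  d2:7  d3:5  d4:0  d5:1  d6:1 → peak 15
Best is J1@2, peak 15.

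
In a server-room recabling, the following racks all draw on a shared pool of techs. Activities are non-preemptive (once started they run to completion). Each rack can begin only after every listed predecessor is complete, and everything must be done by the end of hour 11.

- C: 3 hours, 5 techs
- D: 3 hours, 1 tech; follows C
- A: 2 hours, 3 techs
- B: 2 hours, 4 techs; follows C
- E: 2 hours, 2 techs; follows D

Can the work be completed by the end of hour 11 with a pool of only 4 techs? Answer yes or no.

The minimum achievable peak is 5; 4 < 5, so no feasible schedule stays within the cap.

no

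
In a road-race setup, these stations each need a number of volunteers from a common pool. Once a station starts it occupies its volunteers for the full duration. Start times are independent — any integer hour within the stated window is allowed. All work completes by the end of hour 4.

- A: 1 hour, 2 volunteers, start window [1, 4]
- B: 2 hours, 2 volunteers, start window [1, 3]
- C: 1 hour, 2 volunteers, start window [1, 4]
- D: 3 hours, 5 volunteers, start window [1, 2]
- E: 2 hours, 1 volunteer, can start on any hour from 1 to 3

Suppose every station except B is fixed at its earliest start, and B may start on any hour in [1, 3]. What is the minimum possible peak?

B@1: h1:12  h2:8  h3:5  h4:0 → peak 12
B@2: h1:10  h2:8  h3:7  h4:0 → peak 10
B@3: h1:10  h2:6  h3:7  h4:2 → peak 10
Best is B@2, peak 10.

10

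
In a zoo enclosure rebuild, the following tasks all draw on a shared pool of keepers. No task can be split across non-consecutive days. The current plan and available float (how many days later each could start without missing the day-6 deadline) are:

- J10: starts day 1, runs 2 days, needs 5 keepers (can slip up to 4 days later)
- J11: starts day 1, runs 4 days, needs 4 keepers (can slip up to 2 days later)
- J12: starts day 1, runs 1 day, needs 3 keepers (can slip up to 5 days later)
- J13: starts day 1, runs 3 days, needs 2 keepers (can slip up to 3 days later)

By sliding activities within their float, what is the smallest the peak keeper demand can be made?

7

Early-start (J10@1, J11@1, J12@1, J13@1) gives peak 14: d1:14  d2:11  d3:6  d4:4  d5:0  d6:0.
Shift J11→3, J12→3, J13→4.
Schedule J10@1, J11@3, J12@3, J13@4: d1:5  d2:5  d3:7  d4:6  d5:6  d6:6 — peak 7.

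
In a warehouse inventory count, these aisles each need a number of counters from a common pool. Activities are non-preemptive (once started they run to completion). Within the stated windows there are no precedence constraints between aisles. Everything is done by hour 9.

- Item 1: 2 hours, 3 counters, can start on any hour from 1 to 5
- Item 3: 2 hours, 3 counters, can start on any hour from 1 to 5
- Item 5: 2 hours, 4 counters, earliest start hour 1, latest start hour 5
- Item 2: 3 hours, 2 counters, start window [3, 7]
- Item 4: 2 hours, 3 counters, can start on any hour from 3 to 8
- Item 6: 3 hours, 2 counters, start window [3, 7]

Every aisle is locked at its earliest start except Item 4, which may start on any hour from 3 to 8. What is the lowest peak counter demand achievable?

Item 4@3: h1:10  h2:10  h3:7  h4:7  h5:4  h6:0  h7:0  h8:0  h9:0 → peak 10
Item 4@4: h1:10  h2:10  h3:4  h4:7  h5:7  h6:0  h7:0  h8:0  h9:0 → peak 10
Item 4@5: h1:10  h2:10  h3:4  h4:4  h5:7  h6:3  h7:0  h8:0  h9:0 → peak 10
Item 4@6: h1:10  h2:10  h3:4  h4:4  h5:4  h6:3  h7:3  h8:0  h9:0 → peak 10
Item 4@7: h1:10  h2:10  h3:4  h4:4  h5:4  h6:0  h7:3  h8:3  h9:0 → peak 10
Item 4@8: h1:10  h2:10  h3:4  h4:4  h5:4  h6:0  h7:0  h8:3  h9:3 → peak 10
Best is Item 4@3, peak 10.

10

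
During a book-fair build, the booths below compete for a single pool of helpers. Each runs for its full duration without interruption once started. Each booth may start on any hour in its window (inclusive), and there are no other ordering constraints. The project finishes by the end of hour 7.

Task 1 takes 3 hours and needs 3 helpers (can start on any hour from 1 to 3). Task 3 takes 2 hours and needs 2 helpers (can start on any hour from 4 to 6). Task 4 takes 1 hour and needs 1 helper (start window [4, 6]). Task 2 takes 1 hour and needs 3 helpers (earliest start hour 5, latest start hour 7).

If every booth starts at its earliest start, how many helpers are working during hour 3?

At early start, hour 3 has: Task 1.
Demand: 3 = 3.

3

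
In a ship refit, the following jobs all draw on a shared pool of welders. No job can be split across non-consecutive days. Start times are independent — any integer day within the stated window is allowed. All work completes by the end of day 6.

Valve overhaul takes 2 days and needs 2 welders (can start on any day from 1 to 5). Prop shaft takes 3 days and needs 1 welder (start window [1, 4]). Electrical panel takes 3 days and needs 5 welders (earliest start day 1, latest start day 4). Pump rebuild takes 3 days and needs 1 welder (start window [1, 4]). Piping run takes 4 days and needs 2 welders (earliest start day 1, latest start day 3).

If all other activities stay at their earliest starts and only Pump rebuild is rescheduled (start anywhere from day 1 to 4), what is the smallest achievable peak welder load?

Pump rebuild@1: d1:11  d2:11  d3:9  d4:2  d5:0  d6:0 → peak 11
Pump rebuild@2: d1:10  d2:11  d3:9  d4:3  d5:0  d6:0 → peak 11
Pump rebuild@3: d1:10  d2:10  d3:9  d4:3  d5:1  d6:0 → peak 10
Pump rebuild@4: d1:10  d2:10  d3:8  d4:3  d5:1  d6:1 → peak 10
Best is Pump rebuild@3, peak 10.

10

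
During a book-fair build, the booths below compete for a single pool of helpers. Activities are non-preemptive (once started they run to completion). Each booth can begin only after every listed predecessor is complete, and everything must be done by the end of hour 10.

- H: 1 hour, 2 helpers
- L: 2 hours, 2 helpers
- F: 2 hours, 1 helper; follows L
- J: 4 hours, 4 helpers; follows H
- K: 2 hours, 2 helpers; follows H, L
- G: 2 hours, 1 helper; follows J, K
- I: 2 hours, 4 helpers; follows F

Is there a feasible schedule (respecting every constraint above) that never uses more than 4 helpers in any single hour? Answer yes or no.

The minimum achievable peak is 5; 4 < 5, so no feasible schedule stays within the cap.

no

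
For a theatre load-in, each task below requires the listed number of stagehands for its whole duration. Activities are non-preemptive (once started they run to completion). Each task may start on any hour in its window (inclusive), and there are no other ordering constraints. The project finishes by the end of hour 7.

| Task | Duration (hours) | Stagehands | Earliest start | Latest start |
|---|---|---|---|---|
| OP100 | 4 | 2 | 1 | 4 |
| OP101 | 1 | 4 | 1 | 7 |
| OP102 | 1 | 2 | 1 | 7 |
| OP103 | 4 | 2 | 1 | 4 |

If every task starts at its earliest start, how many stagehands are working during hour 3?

At early start, hour 3 has: OP100, OP103.
Demand: 2 + 2 = 4.

4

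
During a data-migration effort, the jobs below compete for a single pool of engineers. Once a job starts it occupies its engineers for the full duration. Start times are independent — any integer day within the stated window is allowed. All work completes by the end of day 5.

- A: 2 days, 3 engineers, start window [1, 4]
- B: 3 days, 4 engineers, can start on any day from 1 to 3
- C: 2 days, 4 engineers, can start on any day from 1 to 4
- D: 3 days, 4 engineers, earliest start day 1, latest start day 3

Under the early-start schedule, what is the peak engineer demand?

Early-start schedule: A@1, B@1, C@1, D@1.
Load per day: day 1: 15, day 2: 15, day 3: 8, day 4: 0, day 5: 0.
Peak is 15.

15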